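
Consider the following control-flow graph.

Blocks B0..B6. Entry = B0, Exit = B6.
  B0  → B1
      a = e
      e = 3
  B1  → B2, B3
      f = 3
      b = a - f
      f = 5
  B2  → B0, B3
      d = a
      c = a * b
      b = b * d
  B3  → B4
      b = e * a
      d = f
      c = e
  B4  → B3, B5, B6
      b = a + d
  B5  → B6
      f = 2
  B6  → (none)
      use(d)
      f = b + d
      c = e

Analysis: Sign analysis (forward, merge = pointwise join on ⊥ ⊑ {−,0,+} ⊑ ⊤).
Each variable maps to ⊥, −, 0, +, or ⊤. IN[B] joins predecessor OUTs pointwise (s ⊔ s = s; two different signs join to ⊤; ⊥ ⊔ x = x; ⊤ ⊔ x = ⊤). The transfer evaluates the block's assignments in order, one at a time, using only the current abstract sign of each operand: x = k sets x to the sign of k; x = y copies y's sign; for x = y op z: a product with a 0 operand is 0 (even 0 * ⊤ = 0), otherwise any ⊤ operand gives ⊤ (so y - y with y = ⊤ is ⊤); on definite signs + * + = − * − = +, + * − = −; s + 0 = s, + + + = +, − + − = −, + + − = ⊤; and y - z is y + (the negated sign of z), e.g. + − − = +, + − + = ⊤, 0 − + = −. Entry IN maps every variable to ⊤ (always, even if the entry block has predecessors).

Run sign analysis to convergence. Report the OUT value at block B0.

Fixpoint table:
  B0:   IN=(all ⊤)   OUT={e:+; rest ⊤}
  B1:   IN={e:+; rest ⊤}   OUT={e:+, f:+; rest ⊤}
  B2:   IN={e:+, f:+; rest ⊤}   OUT={e:+, f:+; rest ⊤}
  B3:   IN={e:+, f:+; rest ⊤}   OUT={c:+, d:+, e:+, f:+; rest ⊤}
  B4:   IN={c:+, d:+, e:+, f:+; rest ⊤}   OUT={c:+, d:+, e:+, f:+; rest ⊤}
  B5:   IN={c:+, d:+, e:+, f:+; rest ⊤}   OUT={c:+, d:+, e:+, f:+; rest ⊤}
  B6:   IN={c:+, d:+, e:+, f:+; rest ⊤}   OUT={c:+, d:+, e:+; rest ⊤}

Merge at B0 (entry node, so the boundary value (all ⊤) is joined with the incoming edge(s)): IN[B0] = (all ⊤) ⊔ OUT[B2] = {a: ⊤, b: ⊤, c: ⊤, d: ⊤, e: ⊤, f: ⊤}
Applying B0's transfer function to that IN value gives OUT[B0] (row B0 above).

Answer: {a: ⊤, b: ⊤, c: ⊤, d: ⊤, e: +, f: ⊤}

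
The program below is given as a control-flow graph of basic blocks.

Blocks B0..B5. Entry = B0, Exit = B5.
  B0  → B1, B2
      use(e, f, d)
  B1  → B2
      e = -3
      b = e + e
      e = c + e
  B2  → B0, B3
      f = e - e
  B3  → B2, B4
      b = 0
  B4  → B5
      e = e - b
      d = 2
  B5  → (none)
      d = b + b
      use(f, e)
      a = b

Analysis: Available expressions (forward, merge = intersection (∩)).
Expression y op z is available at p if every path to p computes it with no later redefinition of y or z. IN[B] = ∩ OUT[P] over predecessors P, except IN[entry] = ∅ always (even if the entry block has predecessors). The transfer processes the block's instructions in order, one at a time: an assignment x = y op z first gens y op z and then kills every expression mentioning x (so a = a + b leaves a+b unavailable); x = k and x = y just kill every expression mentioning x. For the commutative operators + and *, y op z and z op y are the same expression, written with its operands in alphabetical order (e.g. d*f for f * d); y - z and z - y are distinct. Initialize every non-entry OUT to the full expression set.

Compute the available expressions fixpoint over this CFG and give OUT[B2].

Answer: {e-e}

Derivation:
Fixpoint table:
  B0: | IN={} | OUT={}
  B1: | IN={} | OUT={}
  B2: | IN={} | OUT={e-e}
  B3: | IN={e-e} | OUT={e-e}
  B4: | IN={e-e} | OUT={}
  B5: | IN={} | OUT={b+b}

Merge at B2: IN[B2] = OUT[B0] ∩ OUT[B1] ∩ OUT[B3] = {}
Applying B2's transfer function to that IN value gives OUT[B2] (row B2 above).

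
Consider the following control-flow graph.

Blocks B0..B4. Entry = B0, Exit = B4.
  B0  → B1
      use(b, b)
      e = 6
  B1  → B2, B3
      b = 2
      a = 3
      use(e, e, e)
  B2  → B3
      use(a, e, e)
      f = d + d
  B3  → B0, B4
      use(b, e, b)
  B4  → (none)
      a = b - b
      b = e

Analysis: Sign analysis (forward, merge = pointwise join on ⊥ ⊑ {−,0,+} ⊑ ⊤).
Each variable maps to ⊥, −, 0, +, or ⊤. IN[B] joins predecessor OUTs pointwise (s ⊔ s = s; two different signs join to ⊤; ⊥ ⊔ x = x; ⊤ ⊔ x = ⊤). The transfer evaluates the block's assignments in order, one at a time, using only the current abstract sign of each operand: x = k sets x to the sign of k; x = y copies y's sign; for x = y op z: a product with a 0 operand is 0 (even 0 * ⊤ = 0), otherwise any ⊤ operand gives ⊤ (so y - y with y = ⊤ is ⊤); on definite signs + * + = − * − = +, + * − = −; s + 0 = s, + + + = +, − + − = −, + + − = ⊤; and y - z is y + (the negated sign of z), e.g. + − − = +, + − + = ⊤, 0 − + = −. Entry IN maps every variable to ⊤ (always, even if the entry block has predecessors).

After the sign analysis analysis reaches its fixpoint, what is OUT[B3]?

Per-block solution:
  B0:   IN=(all ⊤)   OUT={e:+; rest ⊤}
  B1:   IN={e:+; rest ⊤}   OUT={a:+, b:+, e:+; rest ⊤}
  B2:   IN={a:+, b:+, e:+; rest ⊤}   OUT={a:+, b:+, e:+; rest ⊤}
  B3:   IN={a:+, b:+, e:+; rest ⊤}   OUT={a:+, b:+, e:+; rest ⊤}
  B4:   IN={a:+, b:+, e:+; rest ⊤}   OUT={b:+, e:+; rest ⊤}

Merge at B3: IN[B3] = OUT[B1] ⊔ OUT[B2] = {a: +, b: +, c: ⊤, d: ⊤, e: +, f: ⊤}
Applying B3's transfer function to that IN value gives OUT[B3] (row B3 above).

Answer: {a: +, b: +, c: ⊤, d: ⊤, e: +, f: ⊤}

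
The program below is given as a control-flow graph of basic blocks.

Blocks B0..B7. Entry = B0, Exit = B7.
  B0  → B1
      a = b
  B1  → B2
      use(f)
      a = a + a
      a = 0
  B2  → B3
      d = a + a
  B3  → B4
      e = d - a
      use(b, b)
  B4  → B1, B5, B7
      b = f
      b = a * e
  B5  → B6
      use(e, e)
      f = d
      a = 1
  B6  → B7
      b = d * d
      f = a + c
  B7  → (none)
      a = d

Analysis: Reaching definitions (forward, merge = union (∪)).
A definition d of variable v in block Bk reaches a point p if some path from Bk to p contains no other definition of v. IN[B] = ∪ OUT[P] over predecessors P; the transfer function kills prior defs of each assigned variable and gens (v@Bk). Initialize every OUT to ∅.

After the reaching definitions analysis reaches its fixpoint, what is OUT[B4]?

Answer: {a@B1, b@B4, d@B2, e@B3}

Working:
Fixpoint table:
  B0: | IN={} | OUT={a@B0}
  B1: | IN={a@B0, a@B1, b@B4, d@B2, e@B3} | OUT={a@B1, b@B4, d@B2, e@B3}
  B2: | IN={a@B1, b@B4, d@B2, e@B3} | OUT={a@B1, b@B4, d@B2, e@B3}
  B3: | IN={a@B1, b@B4, d@B2, e@B3} | OUT={a@B1, b@B4, d@B2, e@B3}
  B4: | IN={a@B1, b@B4, d@B2, e@B3} | OUT={a@B1, b@B4, d@B2, e@B3}
  B5: | IN={a@B1, b@B4, d@B2, e@B3} | OUT={a@B5, b@B4, d@B2, e@B3, f@B5}
  B6: | IN={a@B5, b@B4, d@B2, e@B3, f@B5} | OUT={a@B5, b@B6, d@B2, e@B3, f@B6}
  B7: | IN={a@B1, a@B5, b@B4, b@B6, d@B2, e@B3, f@B6} | OUT={a@B7, b@B4, b@B6, d@B2, e@B3, f@B6}

Merge at B4: IN[B4] = OUT[B3] = {a@B1, b@B4, d@B2, e@B3}
Applying B4's transfer function to that IN value gives OUT[B4] (row B4 above).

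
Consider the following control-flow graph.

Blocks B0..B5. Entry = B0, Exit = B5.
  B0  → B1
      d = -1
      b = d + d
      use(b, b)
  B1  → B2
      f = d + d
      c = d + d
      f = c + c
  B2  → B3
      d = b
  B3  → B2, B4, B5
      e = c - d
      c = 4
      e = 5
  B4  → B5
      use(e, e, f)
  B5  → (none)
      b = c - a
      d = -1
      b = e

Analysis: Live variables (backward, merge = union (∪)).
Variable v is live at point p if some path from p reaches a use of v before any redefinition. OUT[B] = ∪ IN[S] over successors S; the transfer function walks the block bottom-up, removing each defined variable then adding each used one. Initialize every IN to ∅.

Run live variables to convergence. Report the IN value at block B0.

Fixpoint table:
  B0:  IN={a}  OUT={a, b, d}
  B1:  IN={a, b, d}  OUT={a, b, c, f}
  B2:  IN={a, b, c, f}  OUT={a, b, c, d, f}
  B3:  IN={a, b, c, d, f}  OUT={a, b, c, e, f}
  B4:  IN={a, c, e, f}  OUT={a, c, e}
  B5:  IN={a, c, e}  OUT={}

Merge at B0: OUT[B0] = IN[B1] = {a, b, d}
Applying B0's transfer function to that OUT value gives IN[B0] (row B0 above).

Answer: {a}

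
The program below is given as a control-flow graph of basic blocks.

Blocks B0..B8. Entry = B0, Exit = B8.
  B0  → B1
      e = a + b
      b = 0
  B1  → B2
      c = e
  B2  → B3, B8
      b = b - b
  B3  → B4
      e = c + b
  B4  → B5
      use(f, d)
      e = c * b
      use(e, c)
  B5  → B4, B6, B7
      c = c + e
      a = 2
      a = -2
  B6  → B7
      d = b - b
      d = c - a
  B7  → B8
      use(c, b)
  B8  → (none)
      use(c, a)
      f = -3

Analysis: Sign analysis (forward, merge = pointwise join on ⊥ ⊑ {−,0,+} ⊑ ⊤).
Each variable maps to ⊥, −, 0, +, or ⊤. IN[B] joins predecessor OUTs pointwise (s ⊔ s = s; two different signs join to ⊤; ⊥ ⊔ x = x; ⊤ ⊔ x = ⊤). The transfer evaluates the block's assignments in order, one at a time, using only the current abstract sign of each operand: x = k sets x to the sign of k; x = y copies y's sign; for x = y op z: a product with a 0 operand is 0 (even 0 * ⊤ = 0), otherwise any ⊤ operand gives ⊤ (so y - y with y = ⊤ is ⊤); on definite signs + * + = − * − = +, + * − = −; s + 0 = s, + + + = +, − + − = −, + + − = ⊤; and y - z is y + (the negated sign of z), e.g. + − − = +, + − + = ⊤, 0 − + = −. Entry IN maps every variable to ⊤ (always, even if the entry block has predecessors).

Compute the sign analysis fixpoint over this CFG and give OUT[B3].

Answer: {a: ⊤, b: 0, c: ⊤, d: ⊤, e: ⊤, f: ⊤}

Derivation:
Fixpoint table:
  B0:  IN=(all ⊤)  OUT={b:0; rest ⊤}
  B1:  IN={b:0; rest ⊤}  OUT={b:0; rest ⊤}
  B2:  IN={b:0; rest ⊤}  OUT={b:0; rest ⊤}
  B3:  IN={b:0; rest ⊤}  OUT={b:0; rest ⊤}
  B4:  IN={b:0; rest ⊤}  OUT={b:0, e:0; rest ⊤}
  B5:  IN={b:0, e:0; rest ⊤}  OUT={a:-, b:0, e:0; rest ⊤}
  B6:  IN={a:-, b:0, e:0; rest ⊤}  OUT={a:-, b:0, e:0; rest ⊤}
  B7:  IN={a:-, b:0, e:0; rest ⊤}  OUT={a:-, b:0, e:0; rest ⊤}
  B8:  IN={b:0; rest ⊤}  OUT={b:0, f:-; rest ⊤}

Merge at B3: IN[B3] = OUT[B2] = {a: ⊤, b: 0, c: ⊤, d: ⊤, e: ⊤, f: ⊤}
Applying B3's transfer function to that IN value gives OUT[B3] (row B3 above).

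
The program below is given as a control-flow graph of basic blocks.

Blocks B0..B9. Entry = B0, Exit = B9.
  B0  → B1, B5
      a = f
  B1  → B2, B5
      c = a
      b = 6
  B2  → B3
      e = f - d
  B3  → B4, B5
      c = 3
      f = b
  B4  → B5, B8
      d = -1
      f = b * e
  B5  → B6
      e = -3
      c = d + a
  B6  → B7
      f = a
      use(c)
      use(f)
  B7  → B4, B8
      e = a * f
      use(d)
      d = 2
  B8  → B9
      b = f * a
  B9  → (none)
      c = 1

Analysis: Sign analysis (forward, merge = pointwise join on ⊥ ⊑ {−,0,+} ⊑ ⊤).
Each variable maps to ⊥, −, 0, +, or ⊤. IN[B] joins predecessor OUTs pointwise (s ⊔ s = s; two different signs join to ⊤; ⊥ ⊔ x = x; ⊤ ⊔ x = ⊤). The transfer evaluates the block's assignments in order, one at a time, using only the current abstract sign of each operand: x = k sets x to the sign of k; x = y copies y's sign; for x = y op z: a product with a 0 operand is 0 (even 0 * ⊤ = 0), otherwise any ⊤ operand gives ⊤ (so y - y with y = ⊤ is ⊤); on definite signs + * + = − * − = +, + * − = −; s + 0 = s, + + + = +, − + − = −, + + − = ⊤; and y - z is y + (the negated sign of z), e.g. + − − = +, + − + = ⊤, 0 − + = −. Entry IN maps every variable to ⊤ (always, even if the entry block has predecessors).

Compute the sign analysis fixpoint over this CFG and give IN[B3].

Fixpoint table:
  B0: | IN=(all ⊤) | OUT=(all ⊤)
  B1: | IN=(all ⊤) | OUT={b:+; rest ⊤}
  B2: | IN={b:+; rest ⊤} | OUT={b:+; rest ⊤}
  B3: | IN={b:+; rest ⊤} | OUT={b:+, c:+, f:+; rest ⊤}
  B4: | IN=(all ⊤) | OUT={d:-; rest ⊤}
  B5: | IN=(all ⊤) | OUT={e:-; rest ⊤}
  B6: | IN={e:-; rest ⊤} | OUT={e:-; rest ⊤}
  B7: | IN={e:-; rest ⊤} | OUT={d:+; rest ⊤}
  B8: | IN=(all ⊤) | OUT=(all ⊤)
  B9: | IN=(all ⊤) | OUT={c:+; rest ⊤}

Merge at B3: IN[B3] = OUT[B2] = {a: ⊤, b: +, c: ⊤, d: ⊤, e: ⊤, f: ⊤}

Answer: {a: ⊤, b: +, c: ⊤, d: ⊤, e: ⊤, f: ⊤}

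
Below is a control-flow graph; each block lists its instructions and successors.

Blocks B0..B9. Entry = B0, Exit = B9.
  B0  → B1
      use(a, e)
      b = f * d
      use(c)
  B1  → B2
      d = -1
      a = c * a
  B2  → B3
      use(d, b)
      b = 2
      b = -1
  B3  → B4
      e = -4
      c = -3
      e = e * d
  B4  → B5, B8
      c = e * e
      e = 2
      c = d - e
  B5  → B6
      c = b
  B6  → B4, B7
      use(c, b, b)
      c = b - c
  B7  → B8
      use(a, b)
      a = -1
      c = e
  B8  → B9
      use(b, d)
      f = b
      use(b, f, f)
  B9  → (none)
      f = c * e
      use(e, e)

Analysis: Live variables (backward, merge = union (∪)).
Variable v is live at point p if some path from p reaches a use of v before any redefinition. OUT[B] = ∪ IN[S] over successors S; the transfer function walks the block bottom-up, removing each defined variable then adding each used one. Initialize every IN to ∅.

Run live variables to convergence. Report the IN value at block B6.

Fixpoint table:
  B0:   IN={a, c, d, e, f}   OUT={a, b, c}
  B1:   IN={a, b, c}   OUT={a, b, d}
  B2:   IN={a, b, d}   OUT={a, b, d}
  B3:   IN={a, b, d}   OUT={a, b, d, e}
  B4:   IN={a, b, d, e}   OUT={a, b, c, d, e}
  B5:   IN={a, b, d, e}   OUT={a, b, c, d, e}
  B6:   IN={a, b, c, d, e}   OUT={a, b, d, e}
  B7:   IN={a, b, d, e}   OUT={b, c, d, e}
  B8:   IN={b, c, d, e}   OUT={c, e}
  B9:   IN={c, e}   OUT={}

Merge at B6: OUT[B6] = IN[B4] ⊔ IN[B7] = {a, b, d, e}
Applying B6's transfer function to that OUT value gives IN[B6] (row B6 above).

Answer: {a, b, c, d, e}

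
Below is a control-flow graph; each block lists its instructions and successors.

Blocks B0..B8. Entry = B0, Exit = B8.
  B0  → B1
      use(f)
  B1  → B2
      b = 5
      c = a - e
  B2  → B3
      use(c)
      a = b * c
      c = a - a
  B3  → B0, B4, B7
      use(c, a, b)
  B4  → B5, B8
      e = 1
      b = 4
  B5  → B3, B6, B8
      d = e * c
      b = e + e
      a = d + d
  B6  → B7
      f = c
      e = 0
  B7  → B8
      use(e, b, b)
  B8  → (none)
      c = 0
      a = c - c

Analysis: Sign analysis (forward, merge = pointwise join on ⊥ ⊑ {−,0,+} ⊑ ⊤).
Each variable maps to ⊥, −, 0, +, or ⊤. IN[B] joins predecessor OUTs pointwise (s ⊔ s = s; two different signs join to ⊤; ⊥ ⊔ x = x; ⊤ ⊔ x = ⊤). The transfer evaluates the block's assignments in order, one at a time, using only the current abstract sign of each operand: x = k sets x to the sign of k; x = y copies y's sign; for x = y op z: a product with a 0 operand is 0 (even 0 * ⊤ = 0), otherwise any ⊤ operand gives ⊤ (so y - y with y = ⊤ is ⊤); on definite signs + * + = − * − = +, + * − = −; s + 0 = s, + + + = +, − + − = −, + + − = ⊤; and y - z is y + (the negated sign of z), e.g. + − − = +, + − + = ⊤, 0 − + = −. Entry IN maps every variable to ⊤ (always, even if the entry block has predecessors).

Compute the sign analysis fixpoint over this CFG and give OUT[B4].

Per-block solution:
  B0: | IN=(all ⊤) | OUT=(all ⊤)
  B1: | IN=(all ⊤) | OUT={b:+; rest ⊤}
  B2: | IN={b:+; rest ⊤} | OUT={b:+; rest ⊤}
  B3: | IN={b:+; rest ⊤} | OUT={b:+; rest ⊤}
  B4: | IN={b:+; rest ⊤} | OUT={b:+, e:+; rest ⊤}
  B5: | IN={b:+, e:+; rest ⊤} | OUT={b:+, e:+; rest ⊤}
  B6: | IN={b:+, e:+; rest ⊤} | OUT={b:+, e:0; rest ⊤}
  B7: | IN={b:+; rest ⊤} | OUT={b:+; rest ⊤}
  B8: | IN={b:+; rest ⊤} | OUT={a:0, b:+, c:0; rest ⊤}

Merge at B4: IN[B4] = OUT[B3] = {a: ⊤, b: +, c: ⊤, d: ⊤, e: ⊤, f: ⊤}
Applying B4's transfer function to that IN value gives OUT[B4] (row B4 above).

Answer: {a: ⊤, b: +, c: ⊤, d: ⊤, e: +, f: ⊤}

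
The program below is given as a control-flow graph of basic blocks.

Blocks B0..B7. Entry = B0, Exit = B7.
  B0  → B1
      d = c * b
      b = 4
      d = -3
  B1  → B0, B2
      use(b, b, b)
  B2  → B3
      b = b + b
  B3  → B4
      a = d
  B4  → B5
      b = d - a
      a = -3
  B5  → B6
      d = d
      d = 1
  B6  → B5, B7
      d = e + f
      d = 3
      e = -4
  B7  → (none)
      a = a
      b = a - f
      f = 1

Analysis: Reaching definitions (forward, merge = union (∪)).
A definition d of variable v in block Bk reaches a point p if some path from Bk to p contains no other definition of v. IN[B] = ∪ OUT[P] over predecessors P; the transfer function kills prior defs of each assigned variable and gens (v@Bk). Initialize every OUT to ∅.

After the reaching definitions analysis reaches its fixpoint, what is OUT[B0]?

Answer: {b@B0, d@B0}

Working:
Fixpoint table:
  B0:  IN={b@B0, d@B0}  OUT={b@B0, d@B0}
  B1:  IN={b@B0, d@B0}  OUT={b@B0, d@B0}
  B2:  IN={b@B0, d@B0}  OUT={b@B2, d@B0}
  B3:  IN={b@B2, d@B0}  OUT={a@B3, b@B2, d@B0}
  B4:  IN={a@B3, b@B2, d@B0}  OUT={a@B4, b@B4, d@B0}
  B5:  IN={a@B4, b@B4, d@B0, d@B6, e@B6}  OUT={a@B4, b@B4, d@B5, e@B6}
  B6:  IN={a@B4, b@B4, d@B5, e@B6}  OUT={a@B4, b@B4, d@B6, e@B6}
  B7:  IN={a@B4, b@B4, d@B6, e@B6}  OUT={a@B7, b@B7, d@B6, e@B6, f@B7}

Merge at B0 (entry node, so the boundary value {} is joined with the incoming edge(s)): IN[B0] = {} ⊔ OUT[B1] = {b@B0, d@B0}
Applying B0's transfer function to that IN value gives OUT[B0] (row B0 above).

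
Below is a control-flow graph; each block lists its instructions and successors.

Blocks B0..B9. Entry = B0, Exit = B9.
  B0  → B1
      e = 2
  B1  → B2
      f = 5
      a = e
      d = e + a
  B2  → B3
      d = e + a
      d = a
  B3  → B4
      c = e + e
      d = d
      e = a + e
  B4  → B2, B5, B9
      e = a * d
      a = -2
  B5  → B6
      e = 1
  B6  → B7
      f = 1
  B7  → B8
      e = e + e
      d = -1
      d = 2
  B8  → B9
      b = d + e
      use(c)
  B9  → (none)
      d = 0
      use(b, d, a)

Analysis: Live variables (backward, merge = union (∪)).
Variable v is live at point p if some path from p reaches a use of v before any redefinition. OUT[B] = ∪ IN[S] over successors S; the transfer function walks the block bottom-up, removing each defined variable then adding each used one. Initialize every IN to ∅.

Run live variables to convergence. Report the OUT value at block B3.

Answer: {a, b, c, d}

Derivation:
Converged values:
  B0:  IN={b}  OUT={b, e}
  B1:  IN={b, e}  OUT={a, b, e}
  B2:  IN={a, b, e}  OUT={a, b, d, e}
  B3:  IN={a, b, d, e}  OUT={a, b, c, d}
  B4:  IN={a, b, c, d}  OUT={a, b, c, e}
  B5:  IN={a, c}  OUT={a, c, e}
  B6:  IN={a, c, e}  OUT={a, c, e}
  B7:  IN={a, c, e}  OUT={a, c, d, e}
  B8:  IN={a, c, d, e}  OUT={a, b}
  B9:  IN={a, b}  OUT={}

Merge at B3: OUT[B3] = IN[B4] = {a, b, c, d}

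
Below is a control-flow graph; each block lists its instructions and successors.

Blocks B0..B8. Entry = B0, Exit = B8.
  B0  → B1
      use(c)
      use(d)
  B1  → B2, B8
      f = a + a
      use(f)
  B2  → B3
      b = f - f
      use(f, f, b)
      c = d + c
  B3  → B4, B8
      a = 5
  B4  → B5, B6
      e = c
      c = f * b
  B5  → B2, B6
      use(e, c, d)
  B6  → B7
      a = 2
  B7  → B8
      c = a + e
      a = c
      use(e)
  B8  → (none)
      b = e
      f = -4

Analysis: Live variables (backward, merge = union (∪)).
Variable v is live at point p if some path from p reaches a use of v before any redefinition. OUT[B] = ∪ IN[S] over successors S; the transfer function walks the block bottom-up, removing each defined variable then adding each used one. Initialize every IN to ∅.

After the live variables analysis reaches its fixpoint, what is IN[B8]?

Answer: {e}

Derivation:
Fixpoint table:
  B0:   IN={a, c, d, e}   OUT={a, c, d, e}
  B1:   IN={a, c, d, e}   OUT={c, d, e, f}
  B2:   IN={c, d, e, f}   OUT={b, c, d, e, f}
  B3:   IN={b, c, d, e, f}   OUT={b, c, d, e, f}
  B4:   IN={b, c, d, f}   OUT={c, d, e, f}
  B5:   IN={c, d, e, f}   OUT={c, d, e, f}
  B6:   IN={e}   OUT={a, e}
  B7:   IN={a, e}   OUT={e}
  B8:   IN={e}   OUT={}

B8 is the boundary node: OUT[B8] = {}
Applying B8's transfer function to that OUT value gives IN[B8] (row B8 above).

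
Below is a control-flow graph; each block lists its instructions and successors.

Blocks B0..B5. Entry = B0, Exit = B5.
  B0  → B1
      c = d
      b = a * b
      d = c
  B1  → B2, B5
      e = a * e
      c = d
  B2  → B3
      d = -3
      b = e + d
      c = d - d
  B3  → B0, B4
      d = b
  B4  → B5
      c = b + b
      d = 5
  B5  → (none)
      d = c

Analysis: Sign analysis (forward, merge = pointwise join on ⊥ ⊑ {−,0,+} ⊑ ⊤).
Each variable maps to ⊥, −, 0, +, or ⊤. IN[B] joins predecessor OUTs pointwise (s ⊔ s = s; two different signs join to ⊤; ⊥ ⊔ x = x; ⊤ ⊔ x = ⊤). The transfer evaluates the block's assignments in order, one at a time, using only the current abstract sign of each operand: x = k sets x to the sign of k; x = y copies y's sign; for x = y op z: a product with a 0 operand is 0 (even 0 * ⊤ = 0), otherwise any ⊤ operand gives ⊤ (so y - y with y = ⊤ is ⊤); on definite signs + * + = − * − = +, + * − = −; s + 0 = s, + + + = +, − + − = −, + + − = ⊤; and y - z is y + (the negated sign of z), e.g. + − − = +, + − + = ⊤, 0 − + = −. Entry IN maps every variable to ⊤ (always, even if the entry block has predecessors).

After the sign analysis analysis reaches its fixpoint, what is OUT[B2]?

Answer: {a: ⊤, b: ⊤, c: ⊤, d: -, e: ⊤, f: ⊤}

Working:
Fixpoint table:
  B0: | IN=(all ⊤) | OUT=(all ⊤)
  B1: | IN=(all ⊤) | OUT=(all ⊤)
  B2: | IN=(all ⊤) | OUT={d:-; rest ⊤}
  B3: | IN={d:-; rest ⊤} | OUT=(all ⊤)
  B4: | IN=(all ⊤) | OUT={d:+; rest ⊤}
  B5: | IN=(all ⊤) | OUT=(all ⊤)

Merge at B2: IN[B2] = OUT[B1] = {a: ⊤, b: ⊤, c: ⊤, d: ⊤, e: ⊤, f: ⊤}
Applying B2's transfer function to that IN value gives OUT[B2] (row B2 above).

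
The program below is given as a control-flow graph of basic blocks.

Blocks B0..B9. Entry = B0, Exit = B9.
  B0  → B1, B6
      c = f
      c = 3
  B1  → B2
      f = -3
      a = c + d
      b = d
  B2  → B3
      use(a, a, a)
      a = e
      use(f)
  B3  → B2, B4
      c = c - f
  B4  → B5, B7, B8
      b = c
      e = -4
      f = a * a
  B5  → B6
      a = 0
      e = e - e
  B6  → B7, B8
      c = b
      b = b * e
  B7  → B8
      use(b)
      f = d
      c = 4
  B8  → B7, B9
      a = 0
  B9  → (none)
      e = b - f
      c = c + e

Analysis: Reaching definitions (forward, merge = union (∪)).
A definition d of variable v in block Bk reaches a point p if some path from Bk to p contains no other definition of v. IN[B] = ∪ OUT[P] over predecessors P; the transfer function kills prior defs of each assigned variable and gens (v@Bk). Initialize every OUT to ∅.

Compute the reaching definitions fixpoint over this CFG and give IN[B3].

Fixpoint table:
  B0:  IN={}  OUT={c@B0}
  B1:  IN={c@B0}  OUT={a@B1, b@B1, c@B0, f@B1}
  B2:  IN={a@B1, a@B2, b@B1, c@B0, c@B3, f@B1}  OUT={a@B2, b@B1, c@B0, c@B3, f@B1}
  B3:  IN={a@B2, b@B1, c@B0, c@B3, f@B1}  OUT={a@B2, b@B1, c@B3, f@B1}
  B4:  IN={a@B2, b@B1, c@B3, f@B1}  OUT={a@B2, b@B4, c@B3, e@B4, f@B4}
  B5:  IN={a@B2, b@B4, c@B3, e@B4, f@B4}  OUT={a@B5, b@B4, c@B3, e@B5, f@B4}
  B6:  IN={a@B5, b@B4, c@B0, c@B3, e@B5, f@B4}  OUT={a@B5, b@B6, c@B6, e@B5, f@B4}
  B7:  IN={a@B2, a@B5, a@B8, b@B4, b@B6, c@B3, c@B6, c@B7, e@B4, e@B5, f@B4, f@B7}  OUT={a@B2, a@B5, a@B8, b@B4, b@B6, c@B7, e@B4, e@B5, f@B7}
  B8:  IN={a@B2, a@B5, a@B8, b@B4, b@B6, c@B3, c@B6, c@B7, e@B4, e@B5, f@B4, f@B7}  OUT={a@B8, b@B4, b@B6, c@B3, c@B6, c@B7, e@B4, e@B5, f@B4, f@B7}
  B9:  IN={a@B8, b@B4, b@B6, c@B3, c@B6, c@B7, e@B4, e@B5, f@B4, f@B7}  OUT={a@B8, b@B4, b@B6, c@B9, e@B9, f@B4, f@B7}

Merge at B3: IN[B3] = OUT[B2] = {a@B2, b@B1, c@B0, c@B3, f@B1}

Answer: {a@B2, b@B1, c@B0, c@B3, f@B1}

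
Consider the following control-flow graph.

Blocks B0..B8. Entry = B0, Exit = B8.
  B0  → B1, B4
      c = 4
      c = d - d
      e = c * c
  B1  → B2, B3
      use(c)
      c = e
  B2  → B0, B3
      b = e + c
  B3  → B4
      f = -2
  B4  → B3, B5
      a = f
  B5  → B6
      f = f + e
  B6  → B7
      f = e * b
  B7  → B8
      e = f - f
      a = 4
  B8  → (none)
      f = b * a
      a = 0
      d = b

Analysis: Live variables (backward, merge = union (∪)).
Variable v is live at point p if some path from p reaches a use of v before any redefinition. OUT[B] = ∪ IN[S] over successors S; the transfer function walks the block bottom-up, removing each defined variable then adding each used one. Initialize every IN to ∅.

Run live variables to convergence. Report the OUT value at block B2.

Converged values:
  B0:  IN={b, d, f}  OUT={b, c, d, e, f}
  B1:  IN={b, c, d, e, f}  OUT={b, c, d, e, f}
  B2:  IN={c, d, e, f}  OUT={b, d, e, f}
  B3:  IN={b, e}  OUT={b, e, f}
  B4:  IN={b, e, f}  OUT={b, e, f}
  B5:  IN={b, e, f}  OUT={b, e}
  B6:  IN={b, e}  OUT={b, f}
  B7:  IN={b, f}  OUT={a, b}
  B8:  IN={a, b}  OUT={}

Merge at B2: OUT[B2] = IN[B0] ⊔ IN[B3] = {b, d, e, f}

Answer: {b, d, e, f}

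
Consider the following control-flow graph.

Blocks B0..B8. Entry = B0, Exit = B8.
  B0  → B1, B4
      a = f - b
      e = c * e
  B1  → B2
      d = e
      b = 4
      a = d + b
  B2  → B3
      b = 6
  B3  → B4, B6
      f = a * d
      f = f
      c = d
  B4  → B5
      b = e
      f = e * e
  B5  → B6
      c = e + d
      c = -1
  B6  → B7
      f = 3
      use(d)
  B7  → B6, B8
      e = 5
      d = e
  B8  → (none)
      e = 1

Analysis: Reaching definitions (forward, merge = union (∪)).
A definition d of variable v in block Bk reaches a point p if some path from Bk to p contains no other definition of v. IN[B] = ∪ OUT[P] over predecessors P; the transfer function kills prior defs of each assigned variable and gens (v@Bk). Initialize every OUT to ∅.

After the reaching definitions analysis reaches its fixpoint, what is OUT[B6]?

Fixpoint table:
  B0:   IN={}   OUT={a@B0, e@B0}
  B1:   IN={a@B0, e@B0}   OUT={a@B1, b@B1, d@B1, e@B0}
  B2:   IN={a@B1, b@B1, d@B1, e@B0}   OUT={a@B1, b@B2, d@B1, e@B0}
  B3:   IN={a@B1, b@B2, d@B1, e@B0}   OUT={a@B1, b@B2, c@B3, d@B1, e@B0, f@B3}
  B4:   IN={a@B0, a@B1, b@B2, c@B3, d@B1, e@B0, f@B3}   OUT={a@B0, a@B1, b@B4, c@B3, d@B1, e@B0, f@B4}
  B5:   IN={a@B0, a@B1, b@B4, c@B3, d@B1, e@B0, f@B4}   OUT={a@B0, a@B1, b@B4, c@B5, d@B1, e@B0, f@B4}
  B6:   IN={a@B0, a@B1, b@B2, b@B4, c@B3, c@B5, d@B1, d@B7, e@B0, e@B7, f@B3, f@B4, f@B6}   OUT={a@B0, a@B1, b@B2, b@B4, c@B3, c@B5, d@B1, d@B7, e@B0, e@B7, f@B6}
  B7:   IN={a@B0, a@B1, b@B2, b@B4, c@B3, c@B5, d@B1, d@B7, e@B0, e@B7, f@B6}   OUT={a@B0, a@B1, b@B2, b@B4, c@B3, c@B5, d@B7, e@B7, f@B6}
  B8:   IN={a@B0, a@B1, b@B2, b@B4, c@B3, c@B5, d@B7, e@B7, f@B6}   OUT={a@B0, a@B1, b@B2, b@B4, c@B3, c@B5, d@B7, e@B8, f@B6}

Merge at B6: IN[B6] = OUT[B3] ⊔ OUT[B5] ⊔ OUT[B7] = {a@B0, a@B1, b@B2, b@B4, c@B3, c@B5, d@B1, d@B7, e@B0, e@B7, f@B3, f@B4, f@B6}
Applying B6's transfer function to that IN value gives OUT[B6] (row B6 above).

Answer: {a@B0, a@B1, b@B2, b@B4, c@B3, c@B5, d@B1, d@B7, e@B0, e@B7, f@B6}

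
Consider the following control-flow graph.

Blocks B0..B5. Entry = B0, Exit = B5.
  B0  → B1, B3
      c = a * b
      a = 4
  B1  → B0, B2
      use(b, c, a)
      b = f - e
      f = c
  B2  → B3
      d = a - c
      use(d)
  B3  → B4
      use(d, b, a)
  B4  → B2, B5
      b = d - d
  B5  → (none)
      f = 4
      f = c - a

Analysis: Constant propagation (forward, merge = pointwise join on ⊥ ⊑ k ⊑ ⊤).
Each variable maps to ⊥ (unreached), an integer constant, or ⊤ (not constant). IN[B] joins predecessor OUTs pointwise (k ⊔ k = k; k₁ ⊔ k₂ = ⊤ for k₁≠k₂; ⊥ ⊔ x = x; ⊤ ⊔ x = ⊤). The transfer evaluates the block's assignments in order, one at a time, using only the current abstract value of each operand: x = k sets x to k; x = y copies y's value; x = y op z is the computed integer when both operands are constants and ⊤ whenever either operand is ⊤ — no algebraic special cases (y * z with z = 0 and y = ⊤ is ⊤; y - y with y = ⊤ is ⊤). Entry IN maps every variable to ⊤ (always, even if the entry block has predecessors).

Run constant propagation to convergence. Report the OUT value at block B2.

Fixpoint table:
  B0:   IN=(all ⊤)   OUT={a:4; rest ⊤}
  B1:   IN={a:4; rest ⊤}   OUT={a:4; rest ⊤}
  B2:   IN={a:4; rest ⊤}   OUT={a:4; rest ⊤}
  B3:   IN={a:4; rest ⊤}   OUT={a:4; rest ⊤}
  B4:   IN={a:4; rest ⊤}   OUT={a:4; rest ⊤}
  B5:   IN={a:4; rest ⊤}   OUT={a:4; rest ⊤}

Merge at B2: IN[B2] = OUT[B1] ⊔ OUT[B4] = {a: 4, b: ⊤, c: ⊤, d: ⊤, e: ⊤, f: ⊤}
Applying B2's transfer function to that IN value gives OUT[B2] (row B2 above).

Answer: {a: 4, b: ⊤, c: ⊤, d: ⊤, e: ⊤, f: ⊤}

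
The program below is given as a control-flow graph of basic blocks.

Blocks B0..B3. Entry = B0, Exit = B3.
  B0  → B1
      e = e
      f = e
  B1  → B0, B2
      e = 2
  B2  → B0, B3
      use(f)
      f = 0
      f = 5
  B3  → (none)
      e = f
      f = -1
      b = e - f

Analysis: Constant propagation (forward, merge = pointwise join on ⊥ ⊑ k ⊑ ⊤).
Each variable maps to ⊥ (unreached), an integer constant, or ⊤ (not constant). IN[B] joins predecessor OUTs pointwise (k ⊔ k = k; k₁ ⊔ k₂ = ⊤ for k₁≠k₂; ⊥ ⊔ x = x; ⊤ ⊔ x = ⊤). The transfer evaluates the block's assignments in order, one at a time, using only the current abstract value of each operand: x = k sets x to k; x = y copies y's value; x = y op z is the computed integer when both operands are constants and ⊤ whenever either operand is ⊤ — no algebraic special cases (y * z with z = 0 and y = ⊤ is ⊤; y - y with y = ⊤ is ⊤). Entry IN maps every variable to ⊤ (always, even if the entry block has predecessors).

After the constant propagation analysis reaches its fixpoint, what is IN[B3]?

Answer: {a: ⊤, b: ⊤, c: ⊤, d: ⊤, e: 2, f: 5}

Working:
Fixpoint table:
  B0:   IN=(all ⊤)   OUT=(all ⊤)
  B1:   IN=(all ⊤)   OUT={e:2; rest ⊤}
  B2:   IN={e:2; rest ⊤}   OUT={e:2, f:5; rest ⊤}
  B3:   IN={e:2, f:5; rest ⊤}   OUT={b:6, e:5, f:-1; rest ⊤}

Merge at B3: IN[B3] = OUT[B2] = {a: ⊤, b: ⊤, c: ⊤, d: ⊤, e: 2, f: 5}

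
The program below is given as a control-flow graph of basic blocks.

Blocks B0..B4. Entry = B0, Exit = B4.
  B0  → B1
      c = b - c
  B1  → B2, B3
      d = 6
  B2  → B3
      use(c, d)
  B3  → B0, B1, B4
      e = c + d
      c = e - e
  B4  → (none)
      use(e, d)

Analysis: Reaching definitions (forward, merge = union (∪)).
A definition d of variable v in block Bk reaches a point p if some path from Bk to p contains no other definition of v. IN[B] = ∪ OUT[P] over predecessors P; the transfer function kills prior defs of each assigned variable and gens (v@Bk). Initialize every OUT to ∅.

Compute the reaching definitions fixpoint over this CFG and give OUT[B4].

Answer: {c@B3, d@B1, e@B3}

Derivation:
Per-block solution:
  B0: | IN={c@B3, d@B1, e@B3} | OUT={c@B0, d@B1, e@B3}
  B1: | IN={c@B0, c@B3, d@B1, e@B3} | OUT={c@B0, c@B3, d@B1, e@B3}
  B2: | IN={c@B0, c@B3, d@B1, e@B3} | OUT={c@B0, c@B3, d@B1, e@B3}
  B3: | IN={c@B0, c@B3, d@B1, e@B3} | OUT={c@B3, d@B1, e@B3}
  B4: | IN={c@B3, d@B1, e@B3} | OUT={c@B3, d@B1, e@B3}

Merge at B4: IN[B4] = OUT[B3] = {c@B3, d@B1, e@B3}
Applying B4's transfer function to that IN value gives OUT[B4] (row B4 above).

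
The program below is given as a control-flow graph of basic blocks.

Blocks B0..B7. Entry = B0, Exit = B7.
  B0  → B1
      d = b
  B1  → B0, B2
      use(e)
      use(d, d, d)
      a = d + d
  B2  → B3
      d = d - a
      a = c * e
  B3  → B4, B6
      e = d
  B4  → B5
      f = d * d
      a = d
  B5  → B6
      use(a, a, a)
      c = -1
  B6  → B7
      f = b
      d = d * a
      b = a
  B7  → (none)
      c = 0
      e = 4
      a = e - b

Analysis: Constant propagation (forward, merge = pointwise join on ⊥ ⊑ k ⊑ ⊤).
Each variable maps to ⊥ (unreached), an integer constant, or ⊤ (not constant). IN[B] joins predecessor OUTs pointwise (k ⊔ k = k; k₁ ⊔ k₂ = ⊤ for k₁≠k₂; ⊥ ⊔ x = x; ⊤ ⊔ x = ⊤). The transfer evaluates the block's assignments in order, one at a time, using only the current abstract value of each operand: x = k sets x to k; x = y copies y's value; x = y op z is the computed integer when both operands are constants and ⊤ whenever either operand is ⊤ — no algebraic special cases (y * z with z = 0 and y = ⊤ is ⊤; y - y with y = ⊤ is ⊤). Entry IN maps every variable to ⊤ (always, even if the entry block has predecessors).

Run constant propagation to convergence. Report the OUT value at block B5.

Converged values:
  B0:  IN=(all ⊤)  OUT=(all ⊤)
  B1:  IN=(all ⊤)  OUT=(all ⊤)
  B2:  IN=(all ⊤)  OUT=(all ⊤)
  B3:  IN=(all ⊤)  OUT=(all ⊤)
  B4:  IN=(all ⊤)  OUT=(all ⊤)
  B5:  IN=(all ⊤)  OUT={c:-1; rest ⊤}
  B6:  IN=(all ⊤)  OUT=(all ⊤)
  B7:  IN=(all ⊤)  OUT={c:0, e:4; rest ⊤}

Merge at B5: IN[B5] = OUT[B4] = {a: ⊤, b: ⊤, c: ⊤, d: ⊤, e: ⊤, f: ⊤}
Applying B5's transfer function to that IN value gives OUT[B5] (row B5 above).

Answer: {a: ⊤, b: ⊤, c: -1, d: ⊤, e: ⊤, f: ⊤}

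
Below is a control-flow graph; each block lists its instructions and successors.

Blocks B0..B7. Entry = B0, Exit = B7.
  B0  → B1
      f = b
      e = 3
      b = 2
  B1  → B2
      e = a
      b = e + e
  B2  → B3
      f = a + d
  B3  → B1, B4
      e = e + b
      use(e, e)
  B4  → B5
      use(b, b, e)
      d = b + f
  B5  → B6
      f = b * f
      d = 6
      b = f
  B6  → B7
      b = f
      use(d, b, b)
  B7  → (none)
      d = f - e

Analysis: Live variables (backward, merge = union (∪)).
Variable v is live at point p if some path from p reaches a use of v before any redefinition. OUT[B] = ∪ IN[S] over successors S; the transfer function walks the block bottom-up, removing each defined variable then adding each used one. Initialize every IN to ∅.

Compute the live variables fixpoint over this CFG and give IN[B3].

Fixpoint table:
  B0:  IN={a, b, d}  OUT={a, d}
  B1:  IN={a, d}  OUT={a, b, d, e}
  B2:  IN={a, b, d, e}  OUT={a, b, d, e, f}
  B3:  IN={a, b, d, e, f}  OUT={a, b, d, e, f}
  B4:  IN={b, e, f}  OUT={b, e, f}
  B5:  IN={b, e, f}  OUT={d, e, f}
  B6:  IN={d, e, f}  OUT={e, f}
  B7:  IN={e, f}  OUT={}

Merge at B3: OUT[B3] = IN[B1] ⊔ IN[B4] = {a, b, d, e, f}
Applying B3's transfer function to that OUT value gives IN[B3] (row B3 above).

Answer: {a, b, d, e, f}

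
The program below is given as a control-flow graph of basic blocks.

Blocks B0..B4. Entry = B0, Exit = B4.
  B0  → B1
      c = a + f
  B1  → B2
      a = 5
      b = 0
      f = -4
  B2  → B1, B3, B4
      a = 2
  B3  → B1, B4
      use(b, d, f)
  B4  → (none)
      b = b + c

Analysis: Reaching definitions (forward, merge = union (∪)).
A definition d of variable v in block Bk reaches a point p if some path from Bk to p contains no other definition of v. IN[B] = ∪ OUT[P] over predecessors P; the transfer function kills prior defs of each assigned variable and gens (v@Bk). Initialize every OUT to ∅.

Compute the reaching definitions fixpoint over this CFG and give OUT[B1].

Converged values:
  B0:   IN={}   OUT={c@B0}
  B1:   IN={a@B2, b@B1, c@B0, f@B1}   OUT={a@B1, b@B1, c@B0, f@B1}
  B2:   IN={a@B1, b@B1, c@B0, f@B1}   OUT={a@B2, b@B1, c@B0, f@B1}
  B3:   IN={a@B2, b@B1, c@B0, f@B1}   OUT={a@B2, b@B1, c@B0, f@B1}
  B4:   IN={a@B2, b@B1, c@B0, f@B1}   OUT={a@B2, b@B4, c@B0, f@B1}

Merge at B1: IN[B1] = OUT[B0] ⊔ OUT[B2] ⊔ OUT[B3] = {a@B2, b@B1, c@B0, f@B1}
Applying B1's transfer function to that IN value gives OUT[B1] (row B1 above).

Answer: {a@B1, b@B1, c@B0, f@B1}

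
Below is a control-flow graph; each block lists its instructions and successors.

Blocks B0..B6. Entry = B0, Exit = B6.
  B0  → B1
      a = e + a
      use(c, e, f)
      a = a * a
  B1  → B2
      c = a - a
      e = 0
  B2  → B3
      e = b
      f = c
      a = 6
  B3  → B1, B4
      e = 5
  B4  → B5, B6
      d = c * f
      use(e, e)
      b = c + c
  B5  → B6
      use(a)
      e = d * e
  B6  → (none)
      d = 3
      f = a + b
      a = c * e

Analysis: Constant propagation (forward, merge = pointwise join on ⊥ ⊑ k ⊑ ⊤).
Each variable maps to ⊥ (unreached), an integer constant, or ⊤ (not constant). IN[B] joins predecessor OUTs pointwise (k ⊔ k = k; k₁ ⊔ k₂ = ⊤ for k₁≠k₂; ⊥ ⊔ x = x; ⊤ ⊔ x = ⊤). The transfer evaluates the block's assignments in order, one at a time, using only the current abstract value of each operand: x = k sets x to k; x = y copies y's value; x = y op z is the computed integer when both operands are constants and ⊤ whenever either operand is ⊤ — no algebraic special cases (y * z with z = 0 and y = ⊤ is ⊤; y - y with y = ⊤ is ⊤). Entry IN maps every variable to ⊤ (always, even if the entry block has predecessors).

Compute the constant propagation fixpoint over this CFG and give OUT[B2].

Answer: {a: 6, b: ⊤, c: ⊤, d: ⊤, e: ⊤, f: ⊤}

Trace:
Fixpoint table:
  B0:   IN=(all ⊤)   OUT=(all ⊤)
  B1:   IN=(all ⊤)   OUT={e:0; rest ⊤}
  B2:   IN={e:0; rest ⊤}   OUT={a:6; rest ⊤}
  B3:   IN={a:6; rest ⊤}   OUT={a:6, e:5; rest ⊤}
  B4:   IN={a:6, e:5; rest ⊤}   OUT={a:6, e:5; rest ⊤}
  B5:   IN={a:6, e:5; rest ⊤}   OUT={a:6; rest ⊤}
  B6:   IN={a:6; rest ⊤}   OUT={d:3; rest ⊤}

Merge at B2: IN[B2] = OUT[B1] = {a: ⊤, b: ⊤, c: ⊤, d: ⊤, e: 0, f: ⊤}
Applying B2's transfer function to that IN value gives OUT[B2] (row B2 above).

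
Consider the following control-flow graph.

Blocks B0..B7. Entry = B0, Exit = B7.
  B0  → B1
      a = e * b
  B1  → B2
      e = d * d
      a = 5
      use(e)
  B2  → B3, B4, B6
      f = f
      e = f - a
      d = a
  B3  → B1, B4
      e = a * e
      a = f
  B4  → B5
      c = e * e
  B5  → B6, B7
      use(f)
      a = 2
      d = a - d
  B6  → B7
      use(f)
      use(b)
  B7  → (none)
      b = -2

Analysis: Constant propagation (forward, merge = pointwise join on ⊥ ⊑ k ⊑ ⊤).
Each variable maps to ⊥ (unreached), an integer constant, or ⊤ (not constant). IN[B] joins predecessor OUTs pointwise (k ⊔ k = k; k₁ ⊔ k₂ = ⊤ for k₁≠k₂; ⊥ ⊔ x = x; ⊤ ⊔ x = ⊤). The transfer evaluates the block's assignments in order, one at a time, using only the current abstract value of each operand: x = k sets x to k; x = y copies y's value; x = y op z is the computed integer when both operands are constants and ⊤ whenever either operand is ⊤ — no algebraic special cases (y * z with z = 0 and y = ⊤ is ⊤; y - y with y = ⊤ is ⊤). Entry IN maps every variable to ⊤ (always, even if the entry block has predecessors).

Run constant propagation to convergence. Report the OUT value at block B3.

Answer: {a: ⊤, b: ⊤, c: ⊤, d: 5, e: ⊤, f: ⊤}

Trace:
Per-block solution:
  B0: | IN=(all ⊤) | OUT=(all ⊤)
  B1: | IN=(all ⊤) | OUT={a:5; rest ⊤}
  B2: | IN={a:5; rest ⊤} | OUT={a:5, d:5; rest ⊤}
  B3: | IN={a:5, d:5; rest ⊤} | OUT={d:5; rest ⊤}
  B4: | IN={d:5; rest ⊤} | OUT={d:5; rest ⊤}
  B5: | IN={d:5; rest ⊤} | OUT={a:2, d:-3; rest ⊤}
  B6: | IN=(all ⊤) | OUT=(all ⊤)
  B7: | IN=(all ⊤) | OUT={b:-2; rest ⊤}

Merge at B3: IN[B3] = OUT[B2] = {a: 5, b: ⊤, c: ⊤, d: 5, e: ⊤, f: ⊤}
Applying B3's transfer function to that IN value gives OUT[B3] (row B3 above).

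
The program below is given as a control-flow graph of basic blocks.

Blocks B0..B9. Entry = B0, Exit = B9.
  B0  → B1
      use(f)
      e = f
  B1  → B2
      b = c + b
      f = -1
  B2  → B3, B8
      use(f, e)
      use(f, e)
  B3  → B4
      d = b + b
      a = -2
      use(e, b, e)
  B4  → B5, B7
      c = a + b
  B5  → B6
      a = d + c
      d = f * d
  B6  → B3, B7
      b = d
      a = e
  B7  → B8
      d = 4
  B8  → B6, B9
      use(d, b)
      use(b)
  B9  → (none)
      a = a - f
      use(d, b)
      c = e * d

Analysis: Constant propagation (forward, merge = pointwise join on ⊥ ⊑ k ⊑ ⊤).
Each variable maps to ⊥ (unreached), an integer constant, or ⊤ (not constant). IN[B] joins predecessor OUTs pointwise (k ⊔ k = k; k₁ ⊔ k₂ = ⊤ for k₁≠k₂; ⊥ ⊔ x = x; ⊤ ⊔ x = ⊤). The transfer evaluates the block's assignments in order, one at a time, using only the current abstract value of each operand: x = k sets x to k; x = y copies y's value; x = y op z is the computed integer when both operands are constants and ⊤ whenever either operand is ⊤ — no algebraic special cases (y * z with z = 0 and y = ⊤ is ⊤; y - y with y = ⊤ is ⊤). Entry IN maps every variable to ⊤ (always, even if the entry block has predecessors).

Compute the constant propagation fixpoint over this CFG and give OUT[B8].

Per-block solution:
  B0:  IN=(all ⊤)  OUT=(all ⊤)
  B1:  IN=(all ⊤)  OUT={f:-1; rest ⊤}
  B2:  IN={f:-1; rest ⊤}  OUT={f:-1; rest ⊤}
  B3:  IN={f:-1; rest ⊤}  OUT={a:-2, f:-1; rest ⊤}
  B4:  IN={a:-2, f:-1; rest ⊤}  OUT={a:-2, f:-1; rest ⊤}
  B5:  IN={a:-2, f:-1; rest ⊤}  OUT={f:-1; rest ⊤}
  B6:  IN={f:-1; rest ⊤}  OUT={f:-1; rest ⊤}
  B7:  IN={f:-1; rest ⊤}  OUT={d:4, f:-1; rest ⊤}
  B8:  IN={f:-1; rest ⊤}  OUT={f:-1; rest ⊤}
  B9:  IN={f:-1; rest ⊤}  OUT={f:-1; rest ⊤}

Merge at B8: IN[B8] = OUT[B2] ⊔ OUT[B7] = {a: ⊤, b: ⊤, c: ⊤, d: ⊤, e: ⊤, f: -1}
Applying B8's transfer function to that IN value gives OUT[B8] (row B8 above).

Answer: {a: ⊤, b: ⊤, c: ⊤, d: ⊤, e: ⊤, f: -1}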